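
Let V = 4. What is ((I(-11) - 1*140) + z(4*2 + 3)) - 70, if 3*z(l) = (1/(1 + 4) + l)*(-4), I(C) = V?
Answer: -3314/15 ≈ -220.93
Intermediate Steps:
I(C) = 4
z(l) = -4/15 - 4*l/3 (z(l) = ((1/(1 + 4) + l)*(-4))/3 = ((1/5 + l)*(-4))/3 = ((⅕ + l)*(-4))/3 = (-⅘ - 4*l)/3 = -4/15 - 4*l/3)
((I(-11) - 1*140) + z(4*2 + 3)) - 70 = ((4 - 1*140) + (-4/15 - 4*(4*2 + 3)/3)) - 70 = ((4 - 140) + (-4/15 - 4*(8 + 3)/3)) - 70 = (-136 + (-4/15 - 4/3*11)) - 70 = (-136 + (-4/15 - 44/3)) - 70 = (-136 - 224/15) - 70 = -2264/15 - 70 = -3314/15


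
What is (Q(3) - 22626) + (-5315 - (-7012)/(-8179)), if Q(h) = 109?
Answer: -227644940/8179 ≈ -27833.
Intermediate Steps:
(Q(3) - 22626) + (-5315 - (-7012)/(-8179)) = (109 - 22626) + (-5315 - (-7012)/(-8179)) = -22517 + (-5315 - (-7012)*(-1)/8179) = -22517 + (-5315 - 1*7012/8179) = -22517 + (-5315 - 7012/8179) = -22517 - 43478397/8179 = -227644940/8179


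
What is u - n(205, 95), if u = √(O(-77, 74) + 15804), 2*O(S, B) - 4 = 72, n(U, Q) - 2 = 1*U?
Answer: -207 + 89*√2 ≈ -81.135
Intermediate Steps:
n(U, Q) = 2 + U (n(U, Q) = 2 + 1*U = 2 + U)
O(S, B) = 38 (O(S, B) = 2 + (½)*72 = 2 + 36 = 38)
u = 89*√2 (u = √(38 + 15804) = √15842 = 89*√2 ≈ 125.86)
u - n(205, 95) = 89*√2 - (2 + 205) = 89*√2 - 1*207 = 89*√2 - 207 = -207 + 89*√2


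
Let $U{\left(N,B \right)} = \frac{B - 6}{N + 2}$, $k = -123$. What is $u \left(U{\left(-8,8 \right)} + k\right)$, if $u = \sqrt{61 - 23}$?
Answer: $- \frac{370 \sqrt{38}}{3} \approx -760.28$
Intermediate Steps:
$u = \sqrt{38} \approx 6.1644$
$U{\left(N,B \right)} = \frac{-6 + B}{2 + N}$
$u \left(U{\left(-8,8 \right)} + k\right) = \sqrt{38} \left(\frac{-6 + 8}{2 - 8} - 123\right) = \sqrt{38} \left(\frac{1}{-6} \cdot 2 - 123\right) = \sqrt{38} \left(\left(- \frac{1}{6}\right) 2 - 123\right) = \sqrt{38} \left(- \frac{1}{3} - 123\right) = \sqrt{38} \left(- \frac{370}{3}\right) = - \frac{370 \sqrt{38}}{3}$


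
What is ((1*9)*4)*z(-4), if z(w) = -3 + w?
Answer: -252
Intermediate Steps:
((1*9)*4)*z(-4) = ((1*9)*4)*(-3 - 4) = (9*4)*(-7) = 36*(-7) = -252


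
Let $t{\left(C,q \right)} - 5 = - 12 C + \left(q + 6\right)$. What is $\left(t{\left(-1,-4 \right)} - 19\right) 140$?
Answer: $0$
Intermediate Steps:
$t{\left(C,q \right)} = 11 + q - 12 C$ ($t{\left(C,q \right)} = 5 - \left(-6 - q + 12 C\right) = 5 + \left(6 + q - 12 C\right) = 11 + q - 12 C$)
$\left(t{\left(-1,-4 \right)} - 19\right) 140 = \left(\left(11 - 4 - -12\right) - 19\right) 140 = \left(\left(11 - 4 + 12\right) - 19\right) 140 = \left(19 - 19\right) 140 = 0 \cdot 140 = 0$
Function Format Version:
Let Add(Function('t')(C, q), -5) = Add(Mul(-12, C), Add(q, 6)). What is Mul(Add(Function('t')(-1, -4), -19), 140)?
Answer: 0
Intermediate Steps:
Function('t')(C, q) = Add(11, q, Mul(-12, C)) (Function('t')(C, q) = Add(5, Add(Mul(-12, C), Add(q, 6))) = Add(5, Add(Mul(-12, C), Add(6, q))) = Add(5, Add(6, q, Mul(-12, C))) = Add(11, q, Mul(-12, C)))
Mul(Add(Function('t')(-1, -4), -19), 140) = Mul(Add(Add(11, -4, Mul(-12, -1)), -19), 140) = Mul(Add(Add(11, -4, 12), -19), 140) = Mul(Add(19, -19), 140) = Mul(0, 140) = 0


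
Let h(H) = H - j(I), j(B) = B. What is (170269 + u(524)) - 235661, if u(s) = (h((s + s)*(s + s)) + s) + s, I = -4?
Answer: 1033964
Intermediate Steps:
h(H) = 4 + H (h(H) = H - 1*(-4) = H + 4 = 4 + H)
u(s) = 4 + 2*s + 4*s² (u(s) = ((4 + (s + s)*(s + s)) + s) + s = ((4 + (2*s)*(2*s)) + s) + s = ((4 + 4*s²) + s) + s = (4 + s + 4*s²) + s = 4 + 2*s + 4*s²)
(170269 + u(524)) - 235661 = (170269 + (4 + 2*524 + 4*524²)) - 235661 = (170269 + (4 + 1048 + 4*274576)) - 235661 = (170269 + (4 + 1048 + 1098304)) - 235661 = (170269 + 1099356) - 235661 = 1269625 - 235661 = 1033964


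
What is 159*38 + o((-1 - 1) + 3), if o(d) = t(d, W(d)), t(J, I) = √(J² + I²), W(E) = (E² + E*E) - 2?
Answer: 6043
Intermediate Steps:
W(E) = -2 + 2*E² (W(E) = (E² + E²) - 2 = 2*E² - 2 = -2 + 2*E²)
t(J, I) = √(I² + J²)
o(d) = √(d² + (-2 + 2*d²)²) (o(d) = √((-2 + 2*d²)² + d²) = √(d² + (-2 + 2*d²)²))
159*38 + o((-1 - 1) + 3) = 159*38 + √(((-1 - 1) + 3)² + 4*(-1 + ((-1 - 1) + 3)²)²) = 6042 + √((-2 + 3)² + 4*(-1 + (-2 + 3)²)²) = 6042 + √(1² + 4*(-1 + 1²)²) = 6042 + √(1 + 4*(-1 + 1)²) = 6042 + √(1 + 4*0²) = 6042 + √(1 + 4*0) = 6042 + √(1 + 0) = 6042 + √1 = 6042 + 1 = 6043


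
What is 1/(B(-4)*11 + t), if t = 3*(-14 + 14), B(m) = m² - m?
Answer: 1/220 ≈ 0.0045455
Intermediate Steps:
t = 0 (t = 3*0 = 0)
1/(B(-4)*11 + t) = 1/(-4*(-1 - 4)*11 + 0) = 1/(-4*(-5)*11 + 0) = 1/(20*11 + 0) = 1/(220 + 0) = 1/220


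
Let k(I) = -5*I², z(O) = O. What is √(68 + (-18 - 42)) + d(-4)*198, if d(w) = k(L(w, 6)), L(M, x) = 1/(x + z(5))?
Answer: -90/11 + 2*√2 ≈ -5.3534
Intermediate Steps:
L(M, x) = 1/(5 + x) (L(M, x) = 1/(x + 5) = 1/(5 + x))
d(w) = -5/121 (d(w) = -5/(5 + 6)² = -5*(1/11)² = -5*1/121 = -5/121)
√(68 + (-18 - 42)) + d(-4)*198 = √(68 + (-18 - 42)) - 5/121*198 = √(68 - 60) - 90/11 = √8 - 90/11 = 2*√2 - 90/11 = -90/11 + 2*√2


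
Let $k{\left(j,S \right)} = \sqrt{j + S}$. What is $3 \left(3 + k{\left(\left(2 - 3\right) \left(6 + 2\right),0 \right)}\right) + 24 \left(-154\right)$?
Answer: $-3687 + 6 i \sqrt{2} \approx -3687.0 + 8.4853 i$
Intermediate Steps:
$k{\left(j,S \right)} = \sqrt{S + j}$
$3 \left(3 + k{\left(\left(2 - 3\right) \left(6 + 2\right),0 \right)}\right) + 24 \left(-154\right) = 3 \left(3 + \sqrt{0 + \left(2 - 3\right) \left(6 + 2\right)}\right) + 24 \left(-154\right) = 3 \left(3 + \sqrt{0 - 8}\right) - 3696 = 3 \left(3 + \sqrt{-8}\right) - 3696 = 3 \left(3 + 2 i \sqrt{2}\right) - 3696 = \left(9 + 6 i \sqrt{2}\right) - 3696 = -3687 + 6 i \sqrt{2}$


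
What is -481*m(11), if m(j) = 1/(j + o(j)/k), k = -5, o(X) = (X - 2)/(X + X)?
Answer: -52910/1201 ≈ -44.055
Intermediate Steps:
o(X) = (-2 + X)/(2*X) (o(X) = (-2 + X)/((2*X)) = (-2 + X)*(1/(2*X)) = (-2 + X)/(2*X))
m(j) = 1/(j - (-2 + j)/(10*j)) (m(j) = 1/(j + ((-2 + j)/(2*j))/(-5)) = 1/(j + ((-2 + j)/(2*j))*(-⅕)) = 1/(j - (-2 + j)/(10*j)))
-481*m(11) = -4810*11/(2 - 1*11 + 10*11²) = -4810*11/(2 - 11 + 10*121) = -4810*11/(2 - 11 + 1210) = -4810*11/1201 = -481*110/1201 = -52910/1201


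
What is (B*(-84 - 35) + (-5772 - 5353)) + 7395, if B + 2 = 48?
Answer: -9204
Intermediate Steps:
B = 46 (B = -2 + 48 = 46)
(B*(-84 - 35) + (-5772 - 5353)) + 7395 = (46*(-84 - 35) + (-5772 - 5353)) + 7395 = (46*(-119) - 11125) + 7395 = (-5474 - 11125) + 7395 = -16599 + 7395 = -9204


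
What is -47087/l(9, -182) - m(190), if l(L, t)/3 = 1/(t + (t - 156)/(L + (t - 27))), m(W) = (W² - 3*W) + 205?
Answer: 838305197/300 ≈ 2.7944e+6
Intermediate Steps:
m(W) = 205 + W² - 3*W
l(L, t) = 3/(t + (-156 + t)/(-27 + L + t)) (l(L, t) = 3/(t + (t - 156)/(L + (t - 27))) = 3/(t + (-156 + t)/(L + (-27 + t))) = 3/(t + (-156 + t)/(-27 + L + t)))
-47087/l(9, -182) - m(190) = -47087*(-156 + (-182)² - 26*(-182) + 9*(-182))/(3*(-27 + 9 - 182)) - (205 + 190² - 3*190) = -47087/(3*(-200)/(-156 + 33124 + 4732 - 1638)) - (205 + 36100 - 570) = -47087/(3*(-200)/36062) - 1*35735 = -47087/(3*(1/36062)*(-200)) - 35735 = -47087/(-300/18031) - 35735 = -47087*(-18031/300) - 35735 = 849025697/300 - 35735 = 838305197/300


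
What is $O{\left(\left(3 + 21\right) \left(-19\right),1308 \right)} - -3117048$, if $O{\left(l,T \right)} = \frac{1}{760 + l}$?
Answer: $\frac{947582593}{304} \approx 3.117 \cdot 10^{6}$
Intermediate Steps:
$O{\left(\left(3 + 21\right) \left(-19\right),1308 \right)} - -3117048 = \frac{1}{760 + \left(3 + 21\right) \left(-19\right)} - -3117048 = \frac{1}{760 + 24 \left(-19\right)} + 3117048 = \frac{1}{760 - 456} + 3117048 = \frac{1}{304} + 3117048 = \frac{947582593}{304}$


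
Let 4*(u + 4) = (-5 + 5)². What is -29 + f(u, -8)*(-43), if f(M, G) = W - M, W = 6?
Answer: -459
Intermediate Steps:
u = -4 (u = -4 + (-5 + 5)²/4 = -4 + (¼)*0² = -4 + (¼)*0 = -4 + 0 = -4)
f(M, G) = 6 - M
-29 + f(u, -8)*(-43) = -29 + (6 - 1*(-4))*(-43) = -29 + (6 + 4)*(-43) = -29 + 10*(-43) = -29 - 430 = -459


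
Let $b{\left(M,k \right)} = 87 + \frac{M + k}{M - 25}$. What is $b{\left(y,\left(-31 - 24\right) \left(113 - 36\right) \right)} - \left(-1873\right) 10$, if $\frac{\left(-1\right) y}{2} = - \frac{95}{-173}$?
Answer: $\frac{17138320}{903} \approx 18979.0$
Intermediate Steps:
$y = - \frac{190}{173}$ ($y = - 2 \left(- \frac{95}{-173}\right) = - 2 \left(\left(-95\right) \left(- \frac{1}{173}\right)\right) = \left(-2\right) \frac{95}{173} = - \frac{190}{173} \approx -1.0983$)
$b{\left(M,k \right)} = 87 + \frac{M + k}{-25 + M}$ ($b{\left(M,k \right)} = 87 + \frac{M + k}{M - 25} = 87 + \frac{M + k}{-25 + M}$)
$b{\left(y,\left(-31 - 24\right) \left(113 - 36\right) \right)} - \left(-1873\right) 10 = \frac{-2175 + \left(-31 - 24\right) \left(113 - 36\right) + 88 \left(- \frac{190}{173}\right)}{-25 - \frac{190}{173}} - \left(-1873\right) 10 = \frac{-2175 - 4235 - \frac{16720}{173}}{- \frac{4515}{173}} - -18730 = - \frac{173 \left(-2175 - 4235 - \frac{16720}{173}\right)}{4515} + 18730 = \left(- \frac{173}{4515}\right) \left(- \frac{1125650}{173}\right) + 18730 = \frac{225130}{903} + 18730 = \frac{17138320}{903}$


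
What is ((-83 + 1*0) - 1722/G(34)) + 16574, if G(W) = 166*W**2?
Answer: 1582277607/95948 ≈ 16491.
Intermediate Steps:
((-83 + 1*0) - 1722/G(34)) + 16574 = ((-83 + 1*0) - 1722/(166*34**2)) + 16574 = ((-83 + 0) - 1722/(166*1156)) + 16574 = (-83 - 1722/191896) + 16574 = (-83 - 1722*1/191896) + 16574 = (-83 - 861/95948) + 16574 = -7964545/95948 + 16574 = 1582277607/95948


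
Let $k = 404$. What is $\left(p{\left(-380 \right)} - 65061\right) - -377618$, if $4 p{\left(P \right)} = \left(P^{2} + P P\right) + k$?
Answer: $384858$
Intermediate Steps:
$p{\left(P \right)} = 101 + \frac{P^{2}}{2}$ ($p{\left(P \right)} = \frac{\left(P^{2} + P P\right) + 404}{4} = \frac{\left(P^{2} + P^{2}\right) + 404}{4} = \frac{2 P^{2} + 404}{4} = \frac{404 + 2 P^{2}}{4} = 101 + \frac{P^{2}}{2}$)
$\left(p{\left(-380 \right)} - 65061\right) - -377618 = \left(\left(101 + \frac{\left(-380\right)^{2}}{2}\right) - 65061\right) - -377618 = \left(\left(101 + \frac{1}{2} \cdot 144400\right) - 65061\right) + 377618 = \left(\left(101 + 72200\right) - 65061\right) + 377618 = \left(72301 - 65061\right) + 377618 = 7240 + 377618 = 384858$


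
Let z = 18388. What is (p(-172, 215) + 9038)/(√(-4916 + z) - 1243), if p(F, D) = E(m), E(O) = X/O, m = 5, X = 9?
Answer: -56182357/7657885 - 180796*√842/7657885 ≈ -8.0216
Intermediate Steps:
E(O) = 9/O
p(F, D) = 9/5
(p(-172, 215) + 9038)/(√(-4916 + z) - 1243) = (9/5 + 9038)/(√(-4916 + 18388) - 1243) = 45199/(5*(√13472 - 1243)) = 45199/(5*(4*√842 - 1243)) = 45199/(5*(-1243 + 4*√842))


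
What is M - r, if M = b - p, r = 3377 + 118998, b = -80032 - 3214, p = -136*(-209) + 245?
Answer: -234290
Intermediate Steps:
p = 28669 (p = 28424 + 245 = 28669)
b = -83246
r = 122375
M = -111915 (M = -83246 - 1*28669 = -83246 - 28669 = -111915)
M - r = -111915 - 1*122375 = -111915 - 122375 = -234290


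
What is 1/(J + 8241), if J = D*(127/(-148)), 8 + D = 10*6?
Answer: 37/303266 ≈ 0.00012201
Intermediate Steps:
D = 52 (D = -8 + 10*6 = -8 + 60 = 52)
J = -1651/37 (J = 52*(127/(-148)) = 52*(127*(-1/148)) = 52*(-127/148) = -1651/37 ≈ -44.622)
1/(J + 8241) = 1/(-1651/37 + 8241) = 1/(303266/37) = 37/303266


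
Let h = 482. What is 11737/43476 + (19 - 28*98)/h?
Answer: -56407433/10477716 ≈ -5.3836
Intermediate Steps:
11737/43476 + (19 - 28*98)/h = 11737/43476 + (19 - 28*98)/482 = 11737*(1/43476) + (19 - 2744)*(1/482) = 11737/43476 - 2725*1/482 = 11737/43476 - 2725/482 = -56407433/10477716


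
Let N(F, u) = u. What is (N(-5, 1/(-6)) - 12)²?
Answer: 5329/36 ≈ 148.03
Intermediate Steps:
(N(-5, 1/(-6)) - 12)² = (1/(-6) - 12)² = (-⅙ - 12)² = (-73/6)² = 5329/36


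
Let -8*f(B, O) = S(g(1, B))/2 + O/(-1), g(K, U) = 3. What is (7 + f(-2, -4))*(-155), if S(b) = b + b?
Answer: -7595/8 ≈ -949.38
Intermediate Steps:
S(b) = 2*b
f(B, O) = -3/8 + O/8 (f(B, O) = -((2*3)/2 + O/(-1))/8 = -(6*(1/2) + O*(-1))/8 = -(3 - O)/8 = -3/8 + O/8)
(7 + f(-2, -4))*(-155) = (7 + (-3/8 + (1/8)*(-4)))*(-155) = (7 + (-3/8 - 1/2))*(-155) = (7 - 7/8)*(-155) = (49/8)*(-155) = -7595/8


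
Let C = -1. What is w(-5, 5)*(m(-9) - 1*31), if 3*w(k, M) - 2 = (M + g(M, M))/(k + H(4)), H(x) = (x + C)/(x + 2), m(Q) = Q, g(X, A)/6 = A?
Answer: 2080/27 ≈ 77.037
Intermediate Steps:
g(X, A) = 6*A
H(x) = (-1 + x)/(2 + x) (H(x) = (x - 1)/(x + 2) = (-1 + x)/(2 + x))
w(k, M) = ⅔ + 7*M/(3*(½ + k)) (w(k, M) = ⅔ + ((M + 6*M)/(k + (-1 + 4)/(2 + 4)))/3 = ⅔ + ((7*M)/(k + 3/6))/3 = ⅔ + ((7*M)/(k + (⅙)*3))/3 = ⅔ + ((7*M)/(k + ½))/3 = ⅔ + ((7*M)/(½ + k))/3 = ⅔ + (7*M/(½ + k))/3 = ⅔ + 7*M/(3*(½ + k)))
w(-5, 5)*(m(-9) - 1*31) = (2*(1 + 2*(-5) + 7*5)/(3*(1 + 2*(-5))))*(-9 - 1*31) = (2*(1 - 10 + 35)/(3*(1 - 10)))*(-9 - 31) = ((⅔)*26/(-9))*(-40) = ((⅔)*(-⅑)*26)*(-40) = -52/27*(-40) = 2080/27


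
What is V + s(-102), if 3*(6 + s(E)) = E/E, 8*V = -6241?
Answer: -18859/24 ≈ -785.79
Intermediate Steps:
V = -6241/8 (V = (⅛)*(-6241) = -6241/8 ≈ -780.13)
s(E) = -17/3 (s(E) = -6 + (E/E)/3 = -6 + (⅓)*1 = -6 + ⅓ = -17/3)
V + s(-102) = -6241/8 - 17/3 = -18859/24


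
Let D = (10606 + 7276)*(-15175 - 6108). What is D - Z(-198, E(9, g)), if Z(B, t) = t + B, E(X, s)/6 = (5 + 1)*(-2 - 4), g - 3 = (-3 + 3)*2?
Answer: -380582192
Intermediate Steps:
g = 3 (g = 3 + (-3 + 3)*2 = 3 + 0*2 = 3 + 0 = 3)
E(X, s) = -216 (E(X, s) = 6*((5 + 1)*(-2 - 4)) = 6*(6*(-6)) = 6*(-36) = -216)
Z(B, t) = B + t
D = -380582606 (D = 17882*(-21283) = -380582606)
D - Z(-198, E(9, g)) = -380582606 - (-198 - 216) = -380582606 - 1*(-414) = -380582606 + 414 = -380582192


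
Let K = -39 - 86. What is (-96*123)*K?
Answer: 1476000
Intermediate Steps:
K = -125
(-96*123)*K = -96*123*(-125) = -11808*(-125) = 1476000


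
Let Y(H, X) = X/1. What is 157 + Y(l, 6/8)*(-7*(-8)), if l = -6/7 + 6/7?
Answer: 199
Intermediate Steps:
l = 0 (l = -6*⅐ + 6*(⅐) = -6/7 + 6/7 = 0)
Y(H, X) = X (Y(H, X) = X*1 = X)
157 + Y(l, 6/8)*(-7*(-8)) = 157 + (6/8)*(-7*(-8)) = 157 + (6*(⅛))*56 = 157 + (¾)*56 = 157 + 42 = 199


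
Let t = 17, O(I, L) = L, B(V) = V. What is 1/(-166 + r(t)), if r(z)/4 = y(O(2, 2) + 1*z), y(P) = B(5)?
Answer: -1/146 ≈ -0.0068493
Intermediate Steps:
y(P) = 5
r(z) = 20 (r(z) = 4*5 = 20)
1/(-166 + r(t)) = 1/(-166 + 20) = 1/(-146) = -1/146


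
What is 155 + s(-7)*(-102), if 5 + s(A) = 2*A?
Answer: 2093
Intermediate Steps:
s(A) = -5 + 2*A
155 + s(-7)*(-102) = 155 + (-5 + 2*(-7))*(-102) = 155 + (-5 - 14)*(-102) = 155 - 19*(-102) = 155 + 1938 = 2093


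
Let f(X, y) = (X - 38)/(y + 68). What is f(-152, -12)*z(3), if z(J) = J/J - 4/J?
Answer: 95/84 ≈ 1.1310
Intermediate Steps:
f(X, y) = (-38 + X)/(68 + y)
z(J) = 1 - 4/J
f(-152, -12)*z(3) = ((-38 - 152)/(68 - 12))*((-4 + 3)/3) = (-190/56)*((⅓)*(-1)) = ((1/56)*(-190))*(-⅓) = -95/28*(-⅓) = 95/84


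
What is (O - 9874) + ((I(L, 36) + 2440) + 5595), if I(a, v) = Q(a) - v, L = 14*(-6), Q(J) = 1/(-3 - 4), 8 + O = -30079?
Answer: -223735/7 ≈ -31962.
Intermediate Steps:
O = -30087 (O = -8 - 30079 = -30087)
Q(J) = -⅐ (Q(J) = 1/(-7) = -⅐)
L = -84
I(a, v) = -⅐ - v
(O - 9874) + ((I(L, 36) + 2440) + 5595) = (-30087 - 9874) + (((-⅐ - 1*36) + 2440) + 5595) = -39961 + (((-⅐ - 36) + 2440) + 5595) = -39961 + ((-253/7 + 2440) + 5595) = -39961 + (16827/7 + 5595) = -39961 + 55992/7 = -223735/7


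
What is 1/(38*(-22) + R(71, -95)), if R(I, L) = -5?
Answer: -1/841 ≈ -0.0011891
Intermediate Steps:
1/(38*(-22) + R(71, -95)) = 1/(38*(-22) - 5) = 1/(-836 - 5) = 1/(-841) = -1/841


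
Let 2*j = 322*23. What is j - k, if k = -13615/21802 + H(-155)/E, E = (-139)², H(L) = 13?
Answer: 1560101316715/421236442 ≈ 3703.6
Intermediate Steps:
E = 19321
j = 3703 (j = (322*23)/2 = (½)*7406 = 3703)
k = -262771989/421236442 (k = -13615/21802 + 13/19321 = -262771989/421236442 ≈ -0.62381)
j - k = 3703 - 1*(-262771989/421236442) = 3703 + 262771989/421236442 = 1560101316715/421236442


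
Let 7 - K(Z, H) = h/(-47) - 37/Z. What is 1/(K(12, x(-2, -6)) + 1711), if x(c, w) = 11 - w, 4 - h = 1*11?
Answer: 564/970607 ≈ 0.00058108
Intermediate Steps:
h = -7 (h = 4 - 11 = -7)
K(Z, H) = 322/47 + 37/Z (K(Z, H) = 7 - (-7/(-47) - 37/Z) = 7 - (-7*(-1/47) - 37/Z) = 7 - (7/47 - 37/Z) = 7 + (-7/47 + 37/Z) = 322/47 + 37/Z)
1/(K(12, x(-2, -6)) + 1711) = 1/((322/47 + 37/12) + 1711) = 1/(5603/564 + 1711) = 1/(970607/564) = 564/970607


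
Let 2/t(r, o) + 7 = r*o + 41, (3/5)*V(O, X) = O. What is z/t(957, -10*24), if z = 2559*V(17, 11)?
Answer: -8325241615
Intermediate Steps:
V(O, X) = 5*O/3
t(r, o) = 2/(34 + o*r) (t(r, o) = 2/(-7 + (r*o + 41)) = 2/(-7 + (o*r + 41)) = 2/(-7 + (41 + o*r)) = 2/(34 + o*r))
z = 72505 (z = 2559*((5/3)*17) = 2559*(85/3) = 72505)
z/t(957, -10*24) = 72505/((2/(34 - 10*24*957))) = 72505/((2/(34 - 240*957))) = 72505/((2/(34 - 229680))) = 72505/((2/(-229646))) = 72505/((2*(-1/229646))) = 72505/(-1/114823) = 72505*(-114823) = -8325241615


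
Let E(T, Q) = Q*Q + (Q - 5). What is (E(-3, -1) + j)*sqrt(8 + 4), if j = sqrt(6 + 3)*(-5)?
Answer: -40*sqrt(3) ≈ -69.282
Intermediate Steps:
E(T, Q) = -5 + Q + Q**2 (E(T, Q) = Q**2 + (-5 + Q) = -5 + Q + Q**2)
j = -15 (j = sqrt(9)*(-5) = 3*(-5) = -15)
(E(-3, -1) + j)*sqrt(8 + 4) = ((-5 - 1 + (-1)**2) - 15)*sqrt(8 + 4) = ((-5 - 1 + 1) - 15)*sqrt(12) = (-5 - 15)*(2*sqrt(3)) = -40*sqrt(3)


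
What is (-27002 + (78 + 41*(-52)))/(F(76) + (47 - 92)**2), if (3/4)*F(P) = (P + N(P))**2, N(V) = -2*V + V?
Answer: -29056/2025 ≈ -14.349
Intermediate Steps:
N(V) = -V
F(P) = 0 (F(P) = 4*(P - P)**2/3 = (4/3)*0**2 = (4/3)*0 = 0)
(-27002 + (78 + 41*(-52)))/(F(76) + (47 - 92)**2) = (-27002 + (78 + 41*(-52)))/(0 + (47 - 92)**2) = (-27002 + (78 - 2132))/(0 + (-45)**2) = (-27002 - 2054)/(0 + 2025) = -29056/2025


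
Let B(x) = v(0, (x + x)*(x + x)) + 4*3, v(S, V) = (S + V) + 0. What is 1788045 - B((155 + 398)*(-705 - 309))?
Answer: -1257724574223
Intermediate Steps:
v(S, V) = S + V
B(x) = 12 + 4*x² (B(x) = (0 + (x + x)*(x + x)) + 4*3 = (0 + (2*x)*(2*x)) + 12 = (0 + 4*x²) + 12 = 4*x² + 12 = 12 + 4*x²)
1788045 - B((155 + 398)*(-705 - 309)) = 1788045 - (12 + 4*((155 + 398)*(-705 - 309))²) = 1788045 - (12 + 4*(553*(-1014))²) = 1788045 - (12 + 4*(-560742)²) = 1788045 - (12 + 4*314431590564) = 1788045 - (12 + 1257726362256) = 1788045 - 1*1257726362268 = 1788045 - 1257726362268 = -1257724574223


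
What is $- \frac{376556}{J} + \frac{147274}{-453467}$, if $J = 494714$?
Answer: $- \frac{121807114644}{112168236719} \approx -1.0859$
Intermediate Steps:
$- \frac{376556}{J} + \frac{147274}{-453467} = - \frac{376556}{494714} + \frac{147274}{-453467} = \left(-376556\right) \frac{1}{494714} + 147274 \left(- \frac{1}{453467}\right) = - \frac{188278}{247357} - \frac{147274}{453467} = - \frac{121807114644}{112168236719}$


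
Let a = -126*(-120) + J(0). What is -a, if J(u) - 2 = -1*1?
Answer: -15121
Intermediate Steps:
J(u) = 1 (J(u) = 2 - 1*1 = 2 - 1 = 1)
a = 15121 (a = -126*(-120) + 1 = 15120 + 1 = 15121)
-a = -1*15121 = -15121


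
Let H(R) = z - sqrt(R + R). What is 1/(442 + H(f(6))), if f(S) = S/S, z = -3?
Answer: 439/192719 + sqrt(2)/192719 ≈ 0.0022853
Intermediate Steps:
f(S) = 1
H(R) = -3 - sqrt(2)*sqrt(R) (H(R) = -3 - sqrt(R + R) = -3 - sqrt(2*R) = -3 - sqrt(2)*sqrt(R))
1/(442 + H(f(6))) = 1/(442 + (-3 - sqrt(2)*sqrt(1))) = 1/(442 + (-3 - 1*sqrt(2)*1)) = 1/(442 + (-3 - sqrt(2))) = 1/(439 - sqrt(2))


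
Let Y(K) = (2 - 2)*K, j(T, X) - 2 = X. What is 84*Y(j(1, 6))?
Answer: 0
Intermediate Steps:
j(T, X) = 2 + X
Y(K) = 0 (Y(K) = 0*K = 0)
84*Y(j(1, 6)) = 84*0 = 0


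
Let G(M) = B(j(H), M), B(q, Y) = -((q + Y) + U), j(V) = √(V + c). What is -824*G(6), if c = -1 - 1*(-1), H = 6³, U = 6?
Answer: 9888 + 4944*√6 ≈ 21998.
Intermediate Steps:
H = 216
c = 0 (c = -1 + 1 = 0)
j(V) = √V (j(V) = √(V + 0) = √V)
B(q, Y) = -6 - Y - q (B(q, Y) = -((q + Y) + 6) = -((Y + q) + 6) = -(6 + Y + q) = -6 - Y - q)
G(M) = -6 - M - 6*√6 (G(M) = -6 - M - √216 = -6 - M - 6*√6)
-824*G(6) = -824*(-6 - 1*6 - 6*√6) = -824*(-6 - 6 - 6*√6) = -824*(-12 - 6*√6) = 9888 + 4944*√6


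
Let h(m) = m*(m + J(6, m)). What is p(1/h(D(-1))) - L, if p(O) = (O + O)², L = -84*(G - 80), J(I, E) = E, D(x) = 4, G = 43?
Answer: -795647/256 ≈ -3108.0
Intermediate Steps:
h(m) = 2*m² (h(m) = m*(m + m) = m*(2*m) = 2*m²)
L = 3108 (L = -84*(43 - 80) = -84*(-37) = 3108)
p(O) = 4*O² (p(O) = (2*O)² = 4*O²)
p(1/h(D(-1))) - L = 4*(1/(2*4²))² - 1*3108 = 4*(1/(2*16))² - 3108 = 4*(1/32)² - 3108 = 4*(1/1024) - 3108 = 1/256 - 3108 = -795647/256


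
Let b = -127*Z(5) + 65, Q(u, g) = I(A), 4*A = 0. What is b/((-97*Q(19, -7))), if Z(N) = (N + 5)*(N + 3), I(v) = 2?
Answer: 10095/194 ≈ 52.036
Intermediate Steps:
A = 0 (A = (1/4)*0 = 0)
Z(N) = (3 + N)*(5 + N) (Z(N) = (5 + N)*(3 + N) = (3 + N)*(5 + N))
Q(u, g) = 2
b = -10095 (b = -127*(15 + 5**2 + 8*5) + 65 = -127*(15 + 25 + 40) + 65 = -127*80 + 65 = -10160 + 65 = -10095)
b/((-97*Q(19, -7))) = -10095/((-97*2)) = -10095/(-194) = -10095*(-1/194) = 10095/194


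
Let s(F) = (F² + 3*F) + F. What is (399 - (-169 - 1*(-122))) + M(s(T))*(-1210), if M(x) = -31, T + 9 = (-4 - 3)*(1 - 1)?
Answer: 37956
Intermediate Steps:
T = -9 (T = -9 + (-4 - 3)*(1 - 1) = -9 - 7*0 = -9 + 0 = -9)
s(F) = F² + 4*F
(399 - (-169 - 1*(-122))) + M(s(T))*(-1210) = (399 - (-169 - 1*(-122))) - 31*(-1210) = (399 - (-169 + 122)) + 37510 = (399 - 1*(-47)) + 37510 = (399 + 47) + 37510 = 446 + 37510 = 37956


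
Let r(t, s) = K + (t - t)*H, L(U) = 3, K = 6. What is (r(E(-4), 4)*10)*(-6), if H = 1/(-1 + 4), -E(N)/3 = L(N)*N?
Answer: -360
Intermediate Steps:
E(N) = -9*N
H = 1/3 ≈ 0.33333
r(t, s) = 6 (r(t, s) = 6 + (t - t)*(1/3) = 6 + 0*(1/3) = 6 + 0 = 6)
(r(E(-4), 4)*10)*(-6) = (6*10)*(-6) = 60*(-6) = -360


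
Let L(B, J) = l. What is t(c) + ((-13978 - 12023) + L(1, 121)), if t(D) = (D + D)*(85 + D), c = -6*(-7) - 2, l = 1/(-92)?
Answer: -1472093/92 ≈ -16001.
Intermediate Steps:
l = -1/92 ≈ -0.010870
L(B, J) = -1/92
c = 40 (c = 42 - 2 = 40)
t(D) = 2*D*(85 + D) (t(D) = (2*D)*(85 + D) = 2*D*(85 + D))
t(c) + ((-13978 - 12023) + L(1, 121)) = 2*40*(85 + 40) + ((-13978 - 12023) - 1/92) = 2*40*125 + (-26001 - 1/92) = 10000 - 2392093/92 = -1472093/92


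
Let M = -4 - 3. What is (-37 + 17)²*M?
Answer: -2800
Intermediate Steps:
M = -7
(-37 + 17)²*M = (-37 + 17)²*(-7) = (-20)²*(-7) = 400*(-7) = -2800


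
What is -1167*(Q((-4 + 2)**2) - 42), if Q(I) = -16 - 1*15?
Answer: 85191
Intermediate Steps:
Q(I) = -31 (Q(I) = -16 - 15 = -31)
-1167*(Q((-4 + 2)**2) - 42) = -1167*(-31 - 42) = -1167*(-73) = 85191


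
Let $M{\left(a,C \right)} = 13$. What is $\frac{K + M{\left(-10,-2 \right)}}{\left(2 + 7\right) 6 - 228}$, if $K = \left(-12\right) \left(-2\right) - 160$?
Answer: $\frac{41}{58} \approx 0.7069$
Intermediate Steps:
$K = -136$ ($K = 24 - 160 = -136$)
$\frac{K + M{\left(-10,-2 \right)}}{\left(2 + 7\right) 6 - 228} = \frac{-136 + 13}{\left(2 + 7\right) 6 - 228} = - \frac{123}{9 \cdot 6 - 228} = - \frac{123}{54 - 228} = - \frac{123}{-174} = \left(-123\right) \left(- \frac{1}{174}\right) = \frac{41}{58}$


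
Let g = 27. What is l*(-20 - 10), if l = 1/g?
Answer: -10/9 ≈ -1.1111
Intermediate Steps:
l = 1/27 ≈ 0.037037
l*(-20 - 10) = (-20 - 10)/27 = (1/27)*(-30) = -10/9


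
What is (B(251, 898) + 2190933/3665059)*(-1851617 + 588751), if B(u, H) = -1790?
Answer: 8282209479584282/3665059 ≈ 2.2598e+9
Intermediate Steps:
(B(251, 898) + 2190933/3665059)*(-1851617 + 588751) = (-1790 + 2190933/3665059)*(-1851617 + 588751) = (-1790 + 2190933*(1/3665059))*(-1262866) = (-1790 + 2190933/3665059)*(-1262866) = -6558264677/3665059*(-1262866) = 8282209479584282/3665059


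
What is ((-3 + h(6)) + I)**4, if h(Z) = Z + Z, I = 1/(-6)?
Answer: 7890481/1296 ≈ 6088.3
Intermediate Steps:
I = -1/6 ≈ -0.16667
h(Z) = 2*Z
((-3 + h(6)) + I)**4 = ((-3 + 2*6) - 1/6)**4 = ((-3 + 12) - 1/6)**4 = (9 - 1/6)**4 = (53/6)**4 = 7890481/1296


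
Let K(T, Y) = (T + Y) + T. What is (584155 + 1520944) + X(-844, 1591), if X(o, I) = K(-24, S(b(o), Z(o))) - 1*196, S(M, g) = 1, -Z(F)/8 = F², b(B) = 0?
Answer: 2104856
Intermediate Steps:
Z(F) = -8*F²
K(T, Y) = Y + 2*T
X(o, I) = -243 (X(o, I) = (1 + 2*(-24)) - 1*196 = (1 - 48) - 196 = -47 - 196 = -243)
(584155 + 1520944) + X(-844, 1591) = (584155 + 1520944) - 243 = 2105099 - 243 = 2104856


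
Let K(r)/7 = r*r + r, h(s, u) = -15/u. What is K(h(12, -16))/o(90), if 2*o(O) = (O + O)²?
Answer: 217/276480 ≈ 0.00078487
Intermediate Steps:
o(O) = 2*O² (o(O) = (O + O)²/2 = (2*O)²/2 = (4*O²)/2 = 2*O²)
K(r) = 7*r + 7*r² (K(r) = 7*(r*r + r) = 7*(r² + r) = 7*(r + r²) = 7*r + 7*r²)
K(h(12, -16))/o(90) = (7*(-15/(-16))*(1 - 15/(-16)))/((2*90²)) = (7*(-15*(-1/16))*(1 - 15*(-1/16)))/((2*8100)) = (7*(15/16)*(1 + 15/16))/16200 = (7*(15/16)*(31/16))*(1/16200) = (3255/256)*(1/16200) = 217/276480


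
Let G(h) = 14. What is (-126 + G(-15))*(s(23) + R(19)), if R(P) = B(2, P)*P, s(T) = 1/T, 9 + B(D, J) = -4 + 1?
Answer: 587216/23 ≈ 25531.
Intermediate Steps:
B(D, J) = -12 (B(D, J) = -9 + (-4 + 1) = -9 - 3 = -12)
R(P) = -12*P
(-126 + G(-15))*(s(23) + R(19)) = (-126 + 14)*(1/23 - 12*19) = -112*(1/23 - 228) = -112*(-5243/23) = 587216/23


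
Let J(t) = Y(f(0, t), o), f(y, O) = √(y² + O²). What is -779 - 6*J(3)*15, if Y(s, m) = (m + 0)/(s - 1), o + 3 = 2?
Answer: -734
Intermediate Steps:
o = -1 (o = -3 + 2 = -1)
f(y, O) = √(O² + y²)
Y(s, m) = m/(-1 + s)
J(t) = -1/(-1 + √(t²)) (J(t) = -1/(-1 + √(t² + 0²)) = -1/(-1 + √(t² + 0)) = -1/(-1 + √(t²)))
-779 - 6*J(3)*15 = -779 - (-6)/(-1 + √(3²))*15 = -779 - (-6)/(-1 + √9)*15 = -779 - (-6)/(-1 + 3)*15 = -779 - (-6)/2*15 = -779 - 6*(-½)*15 = -779 + 3*15 = -779 + 45 = -734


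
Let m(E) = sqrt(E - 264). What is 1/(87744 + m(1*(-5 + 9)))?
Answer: 21936/1924752449 - I*sqrt(65)/3849504898 ≈ 1.1397e-5 - 2.0944e-9*I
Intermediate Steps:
m(E) = sqrt(-264 + E)
1/(87744 + m(1*(-5 + 9))) = 1/(87744 + sqrt(-264 + 1*(-5 + 9))) = 1/(87744 + sqrt(-264 + 1*4)) = 1/(87744 + sqrt(-264 + 4)) = 1/(87744 + sqrt(-260)) = 1/(87744 + 2*I*sqrt(65))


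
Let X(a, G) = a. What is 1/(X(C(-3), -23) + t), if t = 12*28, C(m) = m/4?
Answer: 4/1341 ≈ 0.0029828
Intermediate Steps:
C(m) = m/4 (C(m) = m*(¼) = m/4)
t = 336
1/(X(C(-3), -23) + t) = 1/((¼)*(-3) + 336) = 1/(-¾ + 336) = 1/(1341/4) = 4/1341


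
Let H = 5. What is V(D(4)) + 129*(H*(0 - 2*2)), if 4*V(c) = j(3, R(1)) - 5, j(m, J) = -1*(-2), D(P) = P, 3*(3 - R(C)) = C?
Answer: -10323/4 ≈ -2580.8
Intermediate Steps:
R(C) = 3 - C/3
j(m, J) = 2
V(c) = -¾ (V(c) = (2 - 5)/4 = (¼)*(-3) = -¾)
V(D(4)) + 129*(H*(0 - 2*2)) = -¾ + 129*(5*(0 - 2*2)) = -¾ + 129*(5*(0 - 4)) = -¾ + 129*(5*(-4)) = -¾ + 129*(-20) = -¾ - 2580 = -10323/4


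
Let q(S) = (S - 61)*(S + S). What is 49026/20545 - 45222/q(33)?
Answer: 24278239/903980 ≈ 26.857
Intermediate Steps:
q(S) = 2*S*(-61 + S) (q(S) = (-61 + S)*(2*S) = 2*S*(-61 + S))
49026/20545 - 45222/q(33) = 49026/20545 - 45222*1/(66*(-61 + 33)) = 49026*(1/20545) - 45222/(2*33*(-28)) = 49026/20545 - 45222/(-1848) = 49026/20545 - 45222*(-1/1848) = 49026/20545 + 7537/308 = 24278239/903980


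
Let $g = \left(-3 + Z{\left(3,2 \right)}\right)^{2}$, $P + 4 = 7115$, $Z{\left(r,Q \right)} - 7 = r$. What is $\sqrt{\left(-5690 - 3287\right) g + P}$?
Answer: $i \sqrt{432762} \approx 657.85 i$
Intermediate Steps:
$Z{\left(r,Q \right)} = 7 + r$
$P = 7111$ ($P = -4 + 7115 = 7111$)
$g = 49$ ($g = \left(-3 + \left(7 + 3\right)\right)^{2} = \left(-3 + 10\right)^{2} = 7^{2} = 49$)
$\sqrt{\left(-5690 - 3287\right) g + P} = \sqrt{\left(-5690 - 3287\right) 49 + 7111} = \sqrt{\left(-8977\right) 49 + 7111} = \sqrt{-439873 + 7111} = \sqrt{-432762} = i \sqrt{432762}$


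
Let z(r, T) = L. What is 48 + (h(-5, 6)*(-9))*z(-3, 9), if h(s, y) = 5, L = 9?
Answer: -357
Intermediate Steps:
z(r, T) = 9
48 + (h(-5, 6)*(-9))*z(-3, 9) = 48 + (5*(-9))*9 = 48 - 45*9 = 48 - 405 = -357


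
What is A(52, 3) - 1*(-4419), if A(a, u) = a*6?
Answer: 4731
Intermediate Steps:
A(a, u) = 6*a
A(52, 3) - 1*(-4419) = 6*52 - 1*(-4419) = 312 + 4419 = 4731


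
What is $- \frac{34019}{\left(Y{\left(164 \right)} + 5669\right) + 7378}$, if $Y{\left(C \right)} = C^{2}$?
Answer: $- \frac{34019}{39943} \approx -0.85169$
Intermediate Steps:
$- \frac{34019}{\left(Y{\left(164 \right)} + 5669\right) + 7378} = - \frac{34019}{\left(164^{2} + 5669\right) + 7378} = - \frac{34019}{\left(26896 + 5669\right) + 7378} = - \frac{34019}{32565 + 7378} = - \frac{34019}{39943}$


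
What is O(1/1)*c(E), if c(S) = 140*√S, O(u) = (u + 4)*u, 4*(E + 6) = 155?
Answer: 350*√131 ≈ 4005.9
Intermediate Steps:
E = 131/4 (E = -6 + (¼)*155 = -6 + 155/4 = 131/4 ≈ 32.750)
O(u) = u*(4 + u) (O(u) = (4 + u)*u = u*(4 + u))
O(1/1)*c(E) = ((4 + 1/1)/1)*(140*√(131/4)) = (1*(4 + 1))*(140*(√131/2)) = (1*5)*(70*√131) = 5*(70*√131) = 350*√131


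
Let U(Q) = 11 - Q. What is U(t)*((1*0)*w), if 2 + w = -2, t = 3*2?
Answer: 0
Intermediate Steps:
t = 6
w = -4 (w = -2 - 2 = -4)
U(t)*((1*0)*w) = (11 - 1*6)*((1*0)*(-4)) = (11 - 6)*(0*(-4)) = 5*0 = 0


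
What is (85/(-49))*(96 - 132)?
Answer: 3060/49 ≈ 62.449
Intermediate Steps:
(85/(-49))*(96 - 132) = (85*(-1/49))*(-36) = -85/49*(-36) = 3060/49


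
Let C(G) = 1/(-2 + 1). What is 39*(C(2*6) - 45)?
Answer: -1794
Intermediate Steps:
C(G) = -1 (C(G) = 1/(-1) = -1)
39*(C(2*6) - 45) = 39*(-1 - 45) = 39*(-46) = -1794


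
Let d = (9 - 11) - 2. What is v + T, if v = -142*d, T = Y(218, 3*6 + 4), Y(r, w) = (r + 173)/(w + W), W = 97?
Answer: 3999/7 ≈ 571.29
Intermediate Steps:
Y(r, w) = (173 + r)/(97 + w) (Y(r, w) = (r + 173)/(w + 97) = (173 + r)/(97 + w))
T = 23/7 (T = (173 + 218)/(97 + (3*6 + 4)) = 391/(97 + (18 + 4)) = 391/(97 + 22) = 391/119 = (1/119)*391 = 23/7 ≈ 3.2857)
d = -4 (d = -2 - 2 = -4)
v = 568 (v = -142*(-4) = 568)
v + T = 568 + 23/7 = 3999/7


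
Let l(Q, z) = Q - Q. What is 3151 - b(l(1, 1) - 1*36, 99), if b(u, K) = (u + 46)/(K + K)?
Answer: 311944/99 ≈ 3150.9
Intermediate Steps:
l(Q, z) = 0
b(u, K) = (46 + u)/(2*K) (b(u, K) = (46 + u)/((2*K)) = (46 + u)*(1/(2*K)) = (46 + u)/(2*K))
3151 - b(l(1, 1) - 1*36, 99) = 3151 - (46 + (0 - 1*36))/(2*99) = 3151 - (46 + (0 - 36))/(2*99) = 3151 - (46 - 36)/(2*99) = 3151 - 10/(2*99) = 3151 - 1*5/99 = 3151 - 5/99 = 311944/99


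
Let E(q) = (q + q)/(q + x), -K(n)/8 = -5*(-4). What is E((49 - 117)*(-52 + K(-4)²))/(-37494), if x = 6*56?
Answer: -36193/678378942 ≈ -5.3352e-5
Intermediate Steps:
x = 336
K(n) = -160 (K(n) = -(-40)*(-4) = -8*20 = -160)
E(q) = 2*q/(336 + q) (E(q) = (q + q)/(q + 336) = (2*q)/(336 + q) = 2*q/(336 + q))
E((49 - 117)*(-52 + K(-4)²))/(-37494) = (2*((49 - 117)*(-52 + (-160)²))/(336 + (49 - 117)*(-52 + (-160)²)))/(-37494) = (2*(-68*(-52 + 25600))/(336 - 68*(-52 + 25600)))*(-1/37494) = (2*(-68*25548)/(336 - 68*25548))*(-1/37494) = (2*(-1737264)/(336 - 1737264))*(-1/37494) = (2*(-1737264)/(-1736928))*(-1/37494) = (2*(-1737264)*(-1/1736928))*(-1/37494) = (36193/18093)*(-1/37494) = -36193/678378942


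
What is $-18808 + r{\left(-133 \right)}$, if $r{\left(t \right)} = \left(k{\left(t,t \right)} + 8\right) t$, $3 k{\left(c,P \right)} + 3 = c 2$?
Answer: $- \frac{23839}{3} \approx -7946.3$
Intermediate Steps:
$k{\left(c,P \right)} = -1 + \frac{2 c}{3}$ ($k{\left(c,P \right)} = -1 + \frac{c 2}{3} = -1 + \frac{2 c}{3}$)
$r{\left(t \right)} = t \left(7 + \frac{2 t}{3}\right)$ ($r{\left(t \right)} = \left(\left(-1 + \frac{2 t}{3}\right) + 8\right) t = \left(7 + \frac{2 t}{3}\right) t = t \left(7 + \frac{2 t}{3}\right)$)
$-18808 + r{\left(-133 \right)} = -18808 + \frac{1}{3} \left(-133\right) \left(21 + 2 \left(-133\right)\right) = -18808 + \frac{1}{3} \left(-133\right) \left(21 - 266\right) = -18808 + \frac{1}{3} \left(-133\right) \left(-245\right) = -18808 + \frac{32585}{3} = - \frac{23839}{3}$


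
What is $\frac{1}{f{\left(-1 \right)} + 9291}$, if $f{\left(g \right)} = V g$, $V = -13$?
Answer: $\frac{1}{9304} \approx 0.00010748$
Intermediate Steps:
$f{\left(g \right)} = - 13 g$
$\frac{1}{f{\left(-1 \right)} + 9291} = \frac{1}{\left(-13\right) \left(-1\right) + 9291} = \frac{1}{13 + 9291} = \frac{1}{9304}$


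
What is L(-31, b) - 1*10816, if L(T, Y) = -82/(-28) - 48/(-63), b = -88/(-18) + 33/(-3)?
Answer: -454117/42 ≈ -10812.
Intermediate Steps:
b = -55/9 (b = -88*(-1/18) + 33*(-⅓) = 44/9 - 11 = -55/9 ≈ -6.1111)
L(T, Y) = 155/42 (L(T, Y) = -82*(-1/28) - 48*(-1/63) = 41/14 + 16/21 = 155/42)
L(-31, b) - 1*10816 = 155/42 - 1*10816 = 155/42 - 10816 = -454117/42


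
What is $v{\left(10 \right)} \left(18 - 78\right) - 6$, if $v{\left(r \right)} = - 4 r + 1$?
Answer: $2334$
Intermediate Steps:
$v{\left(r \right)} = 1 - 4 r$
$v{\left(10 \right)} \left(18 - 78\right) - 6 = \left(1 - 40\right) \left(18 - 78\right) - 6 = \left(-39\right) \left(-60\right) - 6 = 2340 - 6 = 2334$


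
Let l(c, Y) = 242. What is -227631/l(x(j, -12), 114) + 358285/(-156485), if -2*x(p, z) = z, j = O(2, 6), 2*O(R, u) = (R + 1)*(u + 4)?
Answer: -7141508401/7573874 ≈ -942.91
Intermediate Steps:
O(R, u) = (1 + R)*(4 + u)/2 (O(R, u) = ((R + 1)*(u + 4))/2 = ((1 + R)*(4 + u))/2 = (1 + R)*(4 + u)/2)
j = 15 (j = 2 + (½)*6 + 2*2 + (½)*2*6 = 2 + 3 + 4 + 6 = 15)
x(p, z) = -z/2
-227631/l(x(j, -12), 114) + 358285/(-156485) = -227631/242 + 358285/(-156485) = -227631*1/242 + 358285*(-1/156485) = -227631/242 - 71657/31297 = -7141508401/7573874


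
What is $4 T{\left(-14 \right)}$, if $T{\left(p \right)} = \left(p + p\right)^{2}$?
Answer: $3136$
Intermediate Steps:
$T{\left(p \right)} = 4 p^{2}$ ($T{\left(p \right)} = \left(2 p\right)^{2} = 4 p^{2}$)
$4 T{\left(-14 \right)} = 4 \cdot 4 \left(-14\right)^{2} = 4 \cdot 4 \cdot 196 = 4 \cdot 784 = 3136$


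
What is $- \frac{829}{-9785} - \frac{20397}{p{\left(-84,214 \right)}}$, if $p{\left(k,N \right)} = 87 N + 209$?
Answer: $- \frac{183977062}{184222195} \approx -0.99867$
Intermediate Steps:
$p{\left(k,N \right)} = 209 + 87 N$
$- \frac{829}{-9785} - \frac{20397}{p{\left(-84,214 \right)}} = - \frac{829}{-9785} - \frac{20397}{209 + 87 \cdot 214} = \left(-829\right) \left(- \frac{1}{9785}\right) - \frac{20397}{209 + 18618} = \frac{829}{9785} - \frac{20397}{18827} = - \frac{183977062}{184222195}$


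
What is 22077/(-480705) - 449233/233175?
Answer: -14739756916/7472559225 ≈ -1.9725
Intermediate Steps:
22077/(-480705) - 449233/233175 = 22077*(-1/480705) - 449233*1/233175 = -7359/160235 - 449233/233175 = -14739756916/7472559225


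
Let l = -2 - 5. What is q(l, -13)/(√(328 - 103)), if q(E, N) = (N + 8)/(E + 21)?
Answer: -1/42 ≈ -0.023810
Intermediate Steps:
l = -7
q(E, N) = (8 + N)/(21 + E)
q(l, -13)/(√(328 - 103)) = ((8 - 13)/(21 - 7))/(√(328 - 103)) = (-5/14)/(√225) = ((1/14)*(-5))/15 = -5/14*1/15 = -1/42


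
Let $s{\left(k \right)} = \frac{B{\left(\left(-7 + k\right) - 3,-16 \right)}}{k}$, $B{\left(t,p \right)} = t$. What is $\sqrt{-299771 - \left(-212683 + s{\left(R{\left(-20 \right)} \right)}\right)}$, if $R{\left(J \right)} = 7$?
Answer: $\frac{i \sqrt{4267291}}{7} \approx 295.11 i$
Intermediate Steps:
$s{\left(k \right)} = \frac{-10 + k}{k}$ ($s{\left(k \right)} = \frac{\left(-7 + k\right) - 3}{k} = \frac{-10 + k}{k}$)
$\sqrt{-299771 - \left(-212683 + s{\left(R{\left(-20 \right)} \right)}\right)} = \sqrt{-299771 + \left(212683 - \frac{-10 + 7}{7}\right)} = \sqrt{-299771 + \left(212683 - \frac{1}{7} \left(-3\right)\right)} = \sqrt{-299771 + \left(212683 - - \frac{3}{7}\right)} = \sqrt{-299771 + \left(212683 + \frac{3}{7}\right)} = \sqrt{-299771 + \frac{1488784}{7}} = \sqrt{- \frac{609613}{7}} = \frac{i \sqrt{4267291}}{7}$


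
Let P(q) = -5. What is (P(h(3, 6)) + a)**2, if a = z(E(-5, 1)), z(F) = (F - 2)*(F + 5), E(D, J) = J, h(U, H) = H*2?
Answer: 121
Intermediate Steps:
h(U, H) = 2*H
z(F) = (-2 + F)*(5 + F)
a = -6 (a = -10 + 1**2 + 3*1 = -10 + 1 + 3 = -6)
(P(h(3, 6)) + a)**2 = (-5 - 6)**2 = (-11)**2 = 121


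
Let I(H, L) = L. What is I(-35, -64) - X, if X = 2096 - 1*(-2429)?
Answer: -4589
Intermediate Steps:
X = 4525 (X = 2096 + 2429 = 4525)
I(-35, -64) - X = -64 - 1*4525 = -64 - 4525 = -4589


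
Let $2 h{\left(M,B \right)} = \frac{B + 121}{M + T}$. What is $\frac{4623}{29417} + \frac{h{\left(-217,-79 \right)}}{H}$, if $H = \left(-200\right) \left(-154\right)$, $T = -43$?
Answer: $\frac{229940163}{1463176000} \approx 0.15715$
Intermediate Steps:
$H = 30800$
$h{\left(M,B \right)} = \frac{121 + B}{2 \left(-43 + M\right)}$ ($h{\left(M,B \right)} = \frac{\left(B + 121\right) \frac{1}{M - 43}}{2} = \frac{\left(121 + B\right) \frac{1}{-43 + M}}{2} = \frac{\frac{1}{-43 + M} \left(121 + B\right)}{2} = \frac{121 + B}{2 \left(-43 + M\right)}$)
$\frac{4623}{29417} + \frac{h{\left(-217,-79 \right)}}{H} = \frac{4623}{29417} + \frac{\frac{1}{2} \frac{1}{-43 - 217} \left(121 - 79\right)}{30800} = 4623 \cdot \frac{1}{29417} + \frac{1}{2} \frac{1}{-260} \cdot 42 \cdot \frac{1}{30800} = \frac{201}{1279} + \frac{1}{2} \left(- \frac{1}{260}\right) 42 \cdot \frac{1}{30800} = \frac{201}{1279} - \frac{3}{1144000} = \frac{229940163}{1463176000}$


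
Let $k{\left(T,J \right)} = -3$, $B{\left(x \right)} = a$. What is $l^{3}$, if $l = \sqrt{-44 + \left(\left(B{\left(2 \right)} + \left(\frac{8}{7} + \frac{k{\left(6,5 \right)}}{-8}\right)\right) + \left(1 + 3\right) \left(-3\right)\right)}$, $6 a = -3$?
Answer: $- \frac{3079 i \sqrt{43106}}{1568} \approx - 407.69 i$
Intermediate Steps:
$a = - \frac{1}{2}$ ($a = \frac{1}{6} \left(-3\right) = - \frac{1}{2} \approx -0.5$)
$B{\left(x \right)} = - \frac{1}{2}$
$l = \frac{i \sqrt{43106}}{28}$ ($l = \sqrt{-44 + \left(\left(- \frac{1}{2} + \left(\frac{8}{7} - \frac{3}{-8}\right)\right) + \left(1 + 3\right) \left(-3\right)\right)} = \sqrt{-44 + \left(\left(- \frac{1}{2} + \left(8 \cdot \frac{1}{7} - - \frac{3}{8}\right)\right) + 4 \left(-3\right)\right)} = \sqrt{-44 + \left(\left(- \frac{1}{2} + \left(\frac{8}{7} + \frac{3}{8}\right)\right) - 12\right)} = \sqrt{-44 + \left(\left(- \frac{1}{2} + \frac{85}{56}\right) - 12\right)} = \sqrt{-44 + \left(\frac{57}{56} - 12\right)} = \sqrt{-44 - \frac{615}{56}} = \sqrt{- \frac{3079}{56}} = \frac{i \sqrt{43106}}{28} \approx 7.415 i$)
$l^{3} = \left(\frac{i \sqrt{43106}}{28}\right)^{3} = - \frac{3079 i \sqrt{43106}}{1568}$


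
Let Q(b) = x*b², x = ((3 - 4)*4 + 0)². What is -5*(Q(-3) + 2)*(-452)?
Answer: 329960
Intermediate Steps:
x = 16 (x = (-1*4 + 0)² = (-4 + 0)² = (-4)² = 16)
Q(b) = 16*b²
-5*(Q(-3) + 2)*(-452) = -5*(16*(-3)² + 2)*(-452) = -5*(16*9 + 2)*(-452) = -5*(144 + 2)*(-452) = -5*146*(-452) = -730*(-452) = 329960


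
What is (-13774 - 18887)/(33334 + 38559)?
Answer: -32661/71893 ≈ -0.45430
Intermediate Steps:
(-13774 - 18887)/(33334 + 38559) = -32661/71893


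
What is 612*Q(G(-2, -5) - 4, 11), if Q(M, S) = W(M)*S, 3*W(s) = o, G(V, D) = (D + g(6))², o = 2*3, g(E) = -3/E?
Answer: 13464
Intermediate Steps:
o = 6
G(V, D) = (-½ + D)² (G(V, D) = (D - 3/6)² = (D - 3*⅙)² = (D - ½)² = (-½ + D)²)
W(s) = 2 (W(s) = (⅓)*6 = 2)
Q(M, S) = 2*S
612*Q(G(-2, -5) - 4, 11) = 612*(2*11) = 612*22 = 13464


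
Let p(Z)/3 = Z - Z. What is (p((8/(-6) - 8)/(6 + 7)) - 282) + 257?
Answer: -25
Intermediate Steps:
p(Z) = 0 (p(Z) = 3*(Z - Z) = 3*0 = 0)
(p((8/(-6) - 8)/(6 + 7)) - 282) + 257 = (0 - 282) + 257 = -282 + 257 = -25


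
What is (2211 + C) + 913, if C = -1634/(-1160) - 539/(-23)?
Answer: 42005571/13340 ≈ 3148.8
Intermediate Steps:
C = 331411/13340 (C = -1634*(-1/1160) - 539*(-1/23) = 817/580 + 539/23 = 331411/13340 ≈ 24.843)
(2211 + C) + 913 = (2211 + 331411/13340) + 913 = 29826151/13340 + 913 = 42005571/13340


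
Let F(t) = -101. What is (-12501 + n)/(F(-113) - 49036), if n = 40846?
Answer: -28345/49137 ≈ -0.57686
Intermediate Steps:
(-12501 + n)/(F(-113) - 49036) = (-12501 + 40846)/(-101 - 49036) = 28345/(-49137) = 28345*(-1/49137) = -28345/49137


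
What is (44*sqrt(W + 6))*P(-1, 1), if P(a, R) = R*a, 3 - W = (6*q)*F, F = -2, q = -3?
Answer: -132*I*sqrt(3) ≈ -228.63*I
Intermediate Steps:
W = -33 (W = 3 - 6*(-3)*(-2) = 3 - (-18)*(-2) = 3 - 1*36 = 3 - 36 = -33)
(44*sqrt(W + 6))*P(-1, 1) = (44*sqrt(-33 + 6))*(1*(-1)) = (44*sqrt(-27))*(-1) = (44*(3*I*sqrt(3)))*(-1) = (132*I*sqrt(3))*(-1) = -132*I*sqrt(3)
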